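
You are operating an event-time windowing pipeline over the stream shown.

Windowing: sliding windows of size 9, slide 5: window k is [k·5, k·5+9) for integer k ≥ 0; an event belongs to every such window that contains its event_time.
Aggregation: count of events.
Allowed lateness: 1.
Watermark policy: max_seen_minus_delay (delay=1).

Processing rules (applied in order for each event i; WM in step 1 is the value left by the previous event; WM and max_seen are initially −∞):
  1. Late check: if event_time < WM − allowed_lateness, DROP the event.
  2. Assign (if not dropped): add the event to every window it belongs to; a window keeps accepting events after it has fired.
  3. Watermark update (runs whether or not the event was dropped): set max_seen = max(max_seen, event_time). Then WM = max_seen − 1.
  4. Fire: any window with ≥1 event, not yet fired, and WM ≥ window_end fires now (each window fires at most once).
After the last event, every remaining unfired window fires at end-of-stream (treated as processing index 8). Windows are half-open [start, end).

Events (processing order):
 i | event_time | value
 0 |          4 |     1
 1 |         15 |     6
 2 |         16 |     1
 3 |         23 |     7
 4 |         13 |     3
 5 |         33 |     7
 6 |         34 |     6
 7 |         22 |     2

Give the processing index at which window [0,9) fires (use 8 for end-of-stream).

1

i=0 t=4 v=1: → [0,9); WM=3
i=1 t=15 v=6: → [15,24),[10,19); WM=14; [0,9) fires=1
i=2 t=16 v=1: → [15,24),[10,19); WM=15
i=3 t=23 v=7: → [20,29),[15,24); WM=22; [10,19) fires=2
i=4 t=13 v=3: DROP (t<22-1); WM=22
i=5 t=33 v=7: → [30,39),[25,34); WM=32; [15,24) fires=3 [20,29) fires=1
i=6 t=34 v=6: → [30,39); WM=33
i=7 t=22 v=2: DROP (t<33-1); WM=33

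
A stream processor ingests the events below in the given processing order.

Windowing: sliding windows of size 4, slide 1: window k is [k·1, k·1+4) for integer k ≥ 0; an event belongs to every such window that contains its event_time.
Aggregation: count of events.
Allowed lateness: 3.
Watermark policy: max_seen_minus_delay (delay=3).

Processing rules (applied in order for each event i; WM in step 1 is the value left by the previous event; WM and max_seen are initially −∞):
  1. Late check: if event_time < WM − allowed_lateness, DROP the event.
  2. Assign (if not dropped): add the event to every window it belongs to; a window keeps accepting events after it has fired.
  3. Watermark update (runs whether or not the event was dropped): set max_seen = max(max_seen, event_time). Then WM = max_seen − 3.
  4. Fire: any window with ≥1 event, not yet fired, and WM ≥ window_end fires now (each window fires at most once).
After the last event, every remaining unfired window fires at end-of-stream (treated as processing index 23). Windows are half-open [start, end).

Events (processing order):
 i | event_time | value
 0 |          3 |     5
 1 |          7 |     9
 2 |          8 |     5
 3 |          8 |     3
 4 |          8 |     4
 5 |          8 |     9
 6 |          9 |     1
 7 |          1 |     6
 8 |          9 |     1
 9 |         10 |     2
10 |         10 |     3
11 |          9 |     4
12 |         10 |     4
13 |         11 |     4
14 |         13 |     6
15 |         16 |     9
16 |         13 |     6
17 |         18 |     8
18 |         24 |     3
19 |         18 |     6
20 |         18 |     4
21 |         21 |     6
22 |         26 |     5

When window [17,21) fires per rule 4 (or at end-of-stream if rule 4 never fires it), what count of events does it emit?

1

i=0 t=3 v=5: → [3,7),[2,6),[1,5),[0,4); WM=0
i=1 t=7 v=9: → [7,11),[6,10),[5,9),[4,8); WM=4; [0,4) fires=1
i=2 t=8 v=5: → [8,12),[7,11),[6,10),[5,9); WM=5; [1,5) fires=1
i=3 t=8 v=3: → [8,12),[7,11),[6,10),[5,9); WM=5
i=4 t=8 v=4: → [8,12),[7,11),[6,10),[5,9); WM=5
i=5 t=8 v=9: → [8,12),[7,11),[6,10),[5,9); WM=5
i=6 t=9 v=1: → [9,13),[8,12),[7,11),[6,10); WM=6; [2,6) fires=1
i=7 t=1 v=6: DROP (t<6-3); WM=6
i=8 t=9 v=1: → [9,13),[8,12),[7,11),[6,10); WM=6
i=9 t=10 v=2: → [10,14),[9,13),[8,12),[7,11); WM=7; [3,7) fires=1
i=10 t=10 v=3: → [10,14),[9,13),[8,12),[7,11); WM=7
i=11 t=9 v=4: → [9,13),[8,12),[7,11),[6,10); WM=7
i=12 t=10 v=4: → [10,14),[9,13),[8,12),[7,11); WM=7
i=13 t=11 v=4: → [11,15),[10,14),[9,13),[8,12); WM=8; [4,8) fires=1
i=14 t=13 v=6: → [13,17),[12,16),[11,15),[10,14); WM=10; [5,9) fires=5 [6,10) fires=8
i=15 t=16 v=9: → [16,20),[15,19),[14,18),[13,17); WM=13; [7,11) fires=11 [8,12) fires=11 [9,13) fires=7
i=16 t=13 v=6: → [13,17),[12,16),[11,15),[10,14); WM=13
i=17 t=18 v=8: → [18,22),[17,21),[16,20),[15,19); WM=15; [10,14) fires=6 [11,15) fires=3
i=18 t=24 v=3: → [24,28),[23,27),[22,26),[21,25); WM=21; [12,16) fires=2 [13,17) fires=3 [14,18) fires=1 [15,19) fires=2 [16,20) fires=2 [17,21) fires=1
i=19 t=18 v=6: → [18,22),[17,21),[16,20),[15,19); WM=21
i=20 t=18 v=4: → [18,22),[17,21),[16,20),[15,19); WM=21
i=21 t=21 v=6: → [21,25),[20,24),[19,23),[18,22); WM=21
i=22 t=26 v=5: → [26,30),[25,29),[24,28),[23,27); WM=23; [18,22) fires=4 [19,23) fires=1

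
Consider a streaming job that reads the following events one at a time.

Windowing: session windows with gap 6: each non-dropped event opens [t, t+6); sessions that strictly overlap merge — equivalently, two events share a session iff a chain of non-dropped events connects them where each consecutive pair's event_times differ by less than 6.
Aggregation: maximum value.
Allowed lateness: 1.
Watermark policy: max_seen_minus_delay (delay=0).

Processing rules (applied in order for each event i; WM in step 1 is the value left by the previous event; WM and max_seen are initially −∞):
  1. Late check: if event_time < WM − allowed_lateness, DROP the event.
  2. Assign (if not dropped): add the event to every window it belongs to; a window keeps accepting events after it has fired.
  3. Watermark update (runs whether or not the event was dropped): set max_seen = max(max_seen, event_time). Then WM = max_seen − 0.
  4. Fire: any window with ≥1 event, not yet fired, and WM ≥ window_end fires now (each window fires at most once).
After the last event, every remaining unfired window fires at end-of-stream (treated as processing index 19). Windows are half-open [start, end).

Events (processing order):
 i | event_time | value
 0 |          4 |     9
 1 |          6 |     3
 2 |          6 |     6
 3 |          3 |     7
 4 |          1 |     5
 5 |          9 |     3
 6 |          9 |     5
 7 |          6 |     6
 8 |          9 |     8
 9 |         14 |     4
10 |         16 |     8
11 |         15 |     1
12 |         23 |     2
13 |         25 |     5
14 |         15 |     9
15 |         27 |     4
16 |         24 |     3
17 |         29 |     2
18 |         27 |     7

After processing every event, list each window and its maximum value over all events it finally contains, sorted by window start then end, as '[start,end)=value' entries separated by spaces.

[4,22)=9 [23,35)=5

i=0 t=4 v=9: → [4,10); WM=4
i=1 t=6 v=3: → [4,12); WM=6
i=2 t=6 v=6: → [4,12); WM=6
i=3 t=3 v=7: DROP (t<6-1); WM=6
i=4 t=1 v=5: DROP (t<6-1); WM=6
i=5 t=9 v=3: → [4,15); WM=9
i=6 t=9 v=5: → [4,15); WM=9
i=7 t=6 v=6: DROP (t<9-1); WM=9
i=8 t=9 v=8: → [4,15); WM=9
i=9 t=14 v=4: → [4,20); WM=14
i=10 t=16 v=8: → [4,22); WM=16
i=11 t=15 v=1: → [4,22); WM=16
i=12 t=23 v=2: → [23,29); WM=23
i=13 t=25 v=5: → [23,31); WM=25
i=14 t=15 v=9: DROP (t<25-1); WM=25
i=15 t=27 v=4: → [23,33); WM=27
i=16 t=24 v=3: DROP (t<27-1); WM=27
i=17 t=29 v=2: → [23,35); WM=29
i=18 t=27 v=7: DROP (t<29-1); WM=29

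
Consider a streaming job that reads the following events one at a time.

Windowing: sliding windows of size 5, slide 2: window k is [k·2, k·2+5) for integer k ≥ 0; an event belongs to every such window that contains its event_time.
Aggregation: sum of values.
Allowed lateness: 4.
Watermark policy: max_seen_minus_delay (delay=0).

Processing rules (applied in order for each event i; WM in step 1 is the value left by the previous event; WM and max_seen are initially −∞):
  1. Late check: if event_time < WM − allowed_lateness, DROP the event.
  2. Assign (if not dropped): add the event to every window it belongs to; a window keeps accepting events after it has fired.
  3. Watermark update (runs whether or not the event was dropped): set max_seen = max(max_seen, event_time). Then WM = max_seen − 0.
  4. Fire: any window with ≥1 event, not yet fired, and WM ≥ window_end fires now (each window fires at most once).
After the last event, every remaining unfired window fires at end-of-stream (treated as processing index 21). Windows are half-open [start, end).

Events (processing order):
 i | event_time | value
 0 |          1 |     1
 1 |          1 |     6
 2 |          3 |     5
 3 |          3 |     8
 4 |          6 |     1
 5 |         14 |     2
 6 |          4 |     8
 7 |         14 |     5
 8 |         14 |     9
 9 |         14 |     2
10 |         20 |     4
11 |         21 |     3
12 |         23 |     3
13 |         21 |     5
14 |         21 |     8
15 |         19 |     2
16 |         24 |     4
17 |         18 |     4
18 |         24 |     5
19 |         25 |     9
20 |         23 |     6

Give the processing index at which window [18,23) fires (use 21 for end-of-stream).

12

i=0 t=1 v=1: → [0,5); WM=1
i=1 t=1 v=6: → [0,5); WM=1
i=2 t=3 v=5: → [2,7),[0,5); WM=3
i=3 t=3 v=8: → [2,7),[0,5); WM=3
i=4 t=6 v=1: → [6,11),[4,9),[2,7); WM=6; [0,5) fires=20
i=5 t=14 v=2: → [14,19),[12,17),[10,15); WM=14; [2,7) fires=14 [4,9) fires=1 [6,11) fires=1
i=6 t=4 v=8: DROP (t<14-4); WM=14
i=7 t=14 v=5: → [14,19),[12,17),[10,15); WM=14
i=8 t=14 v=9: → [14,19),[12,17),[10,15); WM=14
i=9 t=14 v=2: → [14,19),[12,17),[10,15); WM=14
i=10 t=20 v=4: → [20,25),[18,23),[16,21); WM=20; [10,15) fires=18 [12,17) fires=18 [14,19) fires=18
i=11 t=21 v=3: → [20,25),[18,23); WM=21; [16,21) fires=4
i=12 t=23 v=3: → [22,27),[20,25); WM=23; [18,23) fires=7
i=13 t=21 v=5: → [20,25),[18,23); WM=23
i=14 t=21 v=8: → [20,25),[18,23); WM=23
i=15 t=19 v=2: → [18,23),[16,21); WM=23
i=16 t=24 v=4: → [24,29),[22,27),[20,25); WM=24
i=17 t=18 v=4: DROP (t<24-4); WM=24
i=18 t=24 v=5: → [24,29),[22,27),[20,25); WM=24
i=19 t=25 v=9: → [24,29),[22,27); WM=25; [20,25) fires=32
i=20 t=23 v=6: → [22,27),[20,25); WM=25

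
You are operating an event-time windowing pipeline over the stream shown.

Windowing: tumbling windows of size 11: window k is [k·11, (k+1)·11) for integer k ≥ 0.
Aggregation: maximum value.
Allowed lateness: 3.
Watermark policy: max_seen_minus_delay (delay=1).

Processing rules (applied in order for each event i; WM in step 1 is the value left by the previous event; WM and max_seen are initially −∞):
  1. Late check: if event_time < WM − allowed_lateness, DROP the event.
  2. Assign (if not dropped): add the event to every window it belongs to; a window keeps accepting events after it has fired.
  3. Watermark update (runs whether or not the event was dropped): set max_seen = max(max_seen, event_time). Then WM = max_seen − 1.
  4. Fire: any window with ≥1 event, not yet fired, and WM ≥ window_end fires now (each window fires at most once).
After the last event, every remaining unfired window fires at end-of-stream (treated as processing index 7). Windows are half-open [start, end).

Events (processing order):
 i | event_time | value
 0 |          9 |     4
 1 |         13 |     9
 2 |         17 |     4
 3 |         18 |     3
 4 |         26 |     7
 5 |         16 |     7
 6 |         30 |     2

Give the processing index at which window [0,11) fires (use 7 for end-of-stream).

1

i=0 t=9 v=4: → [0,11); WM=8
i=1 t=13 v=9: → [11,22); WM=12; [0,11) fires=4
i=2 t=17 v=4: → [11,22); WM=16
i=3 t=18 v=3: → [11,22); WM=17
i=4 t=26 v=7: → [22,33); WM=25; [11,22) fires=9
i=5 t=16 v=7: DROP (t<25-3); WM=25
i=6 t=30 v=2: → [22,33); WM=29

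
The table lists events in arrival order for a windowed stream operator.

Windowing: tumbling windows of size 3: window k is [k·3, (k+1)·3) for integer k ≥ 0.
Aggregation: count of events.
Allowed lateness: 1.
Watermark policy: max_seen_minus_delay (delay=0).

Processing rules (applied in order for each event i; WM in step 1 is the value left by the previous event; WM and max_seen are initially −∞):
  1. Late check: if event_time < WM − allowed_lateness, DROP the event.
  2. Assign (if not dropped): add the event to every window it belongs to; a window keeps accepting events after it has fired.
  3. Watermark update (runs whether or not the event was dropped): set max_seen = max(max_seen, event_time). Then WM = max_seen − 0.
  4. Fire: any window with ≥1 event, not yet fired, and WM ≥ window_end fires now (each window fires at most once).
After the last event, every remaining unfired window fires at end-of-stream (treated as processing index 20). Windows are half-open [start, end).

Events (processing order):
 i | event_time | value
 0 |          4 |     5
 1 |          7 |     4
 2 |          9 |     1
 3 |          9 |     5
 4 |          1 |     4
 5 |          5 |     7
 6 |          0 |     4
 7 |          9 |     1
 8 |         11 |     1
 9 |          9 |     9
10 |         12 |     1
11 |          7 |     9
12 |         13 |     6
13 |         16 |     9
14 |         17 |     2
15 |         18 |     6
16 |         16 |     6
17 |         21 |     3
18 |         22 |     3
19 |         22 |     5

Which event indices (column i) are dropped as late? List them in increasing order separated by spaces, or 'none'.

4 5 6 9 11 16

i=0 t=4 v=5: → [3,6); WM=4
i=1 t=7 v=4: → [6,9); WM=7; [3,6) fires=1
i=2 t=9 v=1: → [9,12); WM=9; [6,9) fires=1
i=3 t=9 v=5: → [9,12); WM=9
i=4 t=1 v=4: DROP (t<9-1); WM=9
i=5 t=5 v=7: DROP (t<9-1); WM=9
i=6 t=0 v=4: DROP (t<9-1); WM=9
i=7 t=9 v=1: → [9,12); WM=9
i=8 t=11 v=1: → [9,12); WM=11
i=9 t=9 v=9: DROP (t<11-1); WM=11
i=10 t=12 v=1: → [12,15); WM=12; [9,12) fires=4
i=11 t=7 v=9: DROP (t<12-1); WM=12
i=12 t=13 v=6: → [12,15); WM=13
i=13 t=16 v=9: → [15,18); WM=16; [12,15) fires=2
i=14 t=17 v=2: → [15,18); WM=17
i=15 t=18 v=6: → [18,21); WM=18; [15,18) fires=2
i=16 t=16 v=6: DROP (t<18-1); WM=18
i=17 t=21 v=3: → [21,24); WM=21; [18,21) fires=1
i=18 t=22 v=3: → [21,24); WM=22
i=19 t=22 v=5: → [21,24); WM=22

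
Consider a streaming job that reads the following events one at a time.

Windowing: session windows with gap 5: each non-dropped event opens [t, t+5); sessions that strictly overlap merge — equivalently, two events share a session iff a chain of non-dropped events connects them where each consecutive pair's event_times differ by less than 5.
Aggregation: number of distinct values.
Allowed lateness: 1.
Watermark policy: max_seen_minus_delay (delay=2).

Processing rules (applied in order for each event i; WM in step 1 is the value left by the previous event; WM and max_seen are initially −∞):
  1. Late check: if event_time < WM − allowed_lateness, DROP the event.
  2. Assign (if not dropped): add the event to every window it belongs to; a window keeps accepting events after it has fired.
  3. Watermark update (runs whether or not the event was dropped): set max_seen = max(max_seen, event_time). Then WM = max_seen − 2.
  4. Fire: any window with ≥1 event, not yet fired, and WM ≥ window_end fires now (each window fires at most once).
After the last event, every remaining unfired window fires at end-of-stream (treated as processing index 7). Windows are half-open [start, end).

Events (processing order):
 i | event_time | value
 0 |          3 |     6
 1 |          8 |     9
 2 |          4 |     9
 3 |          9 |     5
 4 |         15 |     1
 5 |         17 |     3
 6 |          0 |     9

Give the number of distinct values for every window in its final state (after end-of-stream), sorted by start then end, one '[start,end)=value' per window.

[3,8)=1 [8,14)=2 [15,22)=2

i=0 t=3 v=6: → [3,8); WM=1
i=1 t=8 v=9: → [8,13); WM=6
i=2 t=4 v=9: DROP (t<6-1); WM=6
i=3 t=9 v=5: → [8,14); WM=7
i=4 t=15 v=1: → [15,20); WM=13
i=5 t=17 v=3: → [15,22); WM=15
i=6 t=0 v=9: DROP (t<15-1); WM=15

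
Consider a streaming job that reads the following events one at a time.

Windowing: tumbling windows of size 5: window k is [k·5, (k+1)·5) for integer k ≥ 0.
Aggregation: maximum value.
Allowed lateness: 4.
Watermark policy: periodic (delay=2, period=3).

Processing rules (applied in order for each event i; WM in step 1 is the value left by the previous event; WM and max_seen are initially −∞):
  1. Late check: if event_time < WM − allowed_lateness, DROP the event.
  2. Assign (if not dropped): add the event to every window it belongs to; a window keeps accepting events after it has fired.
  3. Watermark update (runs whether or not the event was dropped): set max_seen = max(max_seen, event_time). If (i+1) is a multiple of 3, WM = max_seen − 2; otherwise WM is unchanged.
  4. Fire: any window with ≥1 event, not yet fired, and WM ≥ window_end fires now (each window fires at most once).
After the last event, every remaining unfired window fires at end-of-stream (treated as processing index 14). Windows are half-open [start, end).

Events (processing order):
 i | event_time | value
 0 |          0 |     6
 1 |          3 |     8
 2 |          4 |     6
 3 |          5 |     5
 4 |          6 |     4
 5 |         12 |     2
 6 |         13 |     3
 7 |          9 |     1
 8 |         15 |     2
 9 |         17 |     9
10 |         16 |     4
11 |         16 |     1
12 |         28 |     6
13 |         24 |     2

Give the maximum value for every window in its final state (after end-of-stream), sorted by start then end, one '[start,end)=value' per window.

[0,5)=8 [5,10)=5 [10,15)=3 [15,20)=9 [20,25)=2 [25,30)=6

i=0 t=0 v=6: → [0,5); WM=−∞
i=1 t=3 v=8: → [0,5); WM=−∞
i=2 t=4 v=6: → [0,5); WM=2
i=3 t=5 v=5: → [5,10); WM=2
i=4 t=6 v=4: → [5,10); WM=2
i=5 t=12 v=2: → [10,15); WM=10; [0,5) fires=8 [5,10) fires=5
i=6 t=13 v=3: → [10,15); WM=10
i=7 t=9 v=1: → [5,10); WM=10
i=8 t=15 v=2: → [15,20); WM=13
i=9 t=17 v=9: → [15,20); WM=13
i=10 t=16 v=4: → [15,20); WM=13
i=11 t=16 v=1: → [15,20); WM=15; [10,15) fires=3
i=12 t=28 v=6: → [25,30); WM=15
i=13 t=24 v=2: → [20,25); WM=15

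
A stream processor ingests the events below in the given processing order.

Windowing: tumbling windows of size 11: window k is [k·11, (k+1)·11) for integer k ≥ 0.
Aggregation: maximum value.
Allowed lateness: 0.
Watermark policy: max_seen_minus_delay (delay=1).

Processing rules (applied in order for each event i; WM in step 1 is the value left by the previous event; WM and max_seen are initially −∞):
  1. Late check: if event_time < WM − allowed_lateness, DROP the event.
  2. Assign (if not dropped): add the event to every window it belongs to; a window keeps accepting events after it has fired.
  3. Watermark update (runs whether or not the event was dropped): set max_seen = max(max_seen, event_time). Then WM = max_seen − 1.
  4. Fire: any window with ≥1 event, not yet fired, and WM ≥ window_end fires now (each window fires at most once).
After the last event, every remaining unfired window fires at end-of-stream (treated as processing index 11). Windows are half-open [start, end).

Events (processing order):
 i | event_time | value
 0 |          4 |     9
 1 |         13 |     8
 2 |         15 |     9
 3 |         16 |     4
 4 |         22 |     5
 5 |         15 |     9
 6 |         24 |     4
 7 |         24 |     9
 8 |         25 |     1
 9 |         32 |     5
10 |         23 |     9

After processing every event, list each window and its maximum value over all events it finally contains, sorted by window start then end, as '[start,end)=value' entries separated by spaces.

i=0 t=4 v=9: → [0,11); WM=3
i=1 t=13 v=8: → [11,22); WM=12; [0,11) fires=9
i=2 t=15 v=9: → [11,22); WM=14
i=3 t=16 v=4: → [11,22); WM=15
i=4 t=22 v=5: → [22,33); WM=21
i=5 t=15 v=9: DROP (t<21-0); WM=21
i=6 t=24 v=4: → [22,33); WM=23; [11,22) fires=9
i=7 t=24 v=9: → [22,33); WM=23
i=8 t=25 v=1: → [22,33); WM=24
i=9 t=32 v=5: → [22,33); WM=31
i=10 t=23 v=9: DROP (t<31-0); WM=31

[0,11)=9 [11,22)=9 [22,33)=9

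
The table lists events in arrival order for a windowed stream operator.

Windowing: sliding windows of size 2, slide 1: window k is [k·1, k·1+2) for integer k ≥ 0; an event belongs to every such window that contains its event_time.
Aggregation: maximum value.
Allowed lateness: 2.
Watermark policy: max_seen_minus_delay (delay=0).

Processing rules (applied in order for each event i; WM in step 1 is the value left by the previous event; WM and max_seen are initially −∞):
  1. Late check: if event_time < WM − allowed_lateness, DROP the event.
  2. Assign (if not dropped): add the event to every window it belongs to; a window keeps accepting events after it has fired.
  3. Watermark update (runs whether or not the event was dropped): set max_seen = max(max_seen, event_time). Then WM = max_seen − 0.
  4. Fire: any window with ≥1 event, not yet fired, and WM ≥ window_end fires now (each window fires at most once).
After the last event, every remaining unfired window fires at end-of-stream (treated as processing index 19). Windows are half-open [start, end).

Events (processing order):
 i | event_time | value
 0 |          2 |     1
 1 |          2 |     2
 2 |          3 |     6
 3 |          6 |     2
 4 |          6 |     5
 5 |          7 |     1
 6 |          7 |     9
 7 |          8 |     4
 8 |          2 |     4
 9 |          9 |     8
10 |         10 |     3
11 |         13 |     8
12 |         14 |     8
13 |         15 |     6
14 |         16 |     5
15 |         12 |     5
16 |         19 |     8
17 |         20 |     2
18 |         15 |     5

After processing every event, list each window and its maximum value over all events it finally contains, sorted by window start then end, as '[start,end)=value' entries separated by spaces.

i=0 t=2 v=1: → [2,4),[1,3); WM=2
i=1 t=2 v=2: → [2,4),[1,3); WM=2
i=2 t=3 v=6: → [3,5),[2,4); WM=3; [1,3) fires=2
i=3 t=6 v=2: → [6,8),[5,7); WM=6; [2,4) fires=6 [3,5) fires=6
i=4 t=6 v=5: → [6,8),[5,7); WM=6
i=5 t=7 v=1: → [7,9),[6,8); WM=7; [5,7) fires=5
i=6 t=7 v=9: → [7,9),[6,8); WM=7
i=7 t=8 v=4: → [8,10),[7,9); WM=8; [6,8) fires=9
i=8 t=2 v=4: DROP (t<8-2); WM=8
i=9 t=9 v=8: → [9,11),[8,10); WM=9; [7,9) fires=9
i=10 t=10 v=3: → [10,12),[9,11); WM=10; [8,10) fires=8
i=11 t=13 v=8: → [13,15),[12,14); WM=13; [9,11) fires=8 [10,12) fires=3
i=12 t=14 v=8: → [14,16),[13,15); WM=14; [12,14) fires=8
i=13 t=15 v=6: → [15,17),[14,16); WM=15; [13,15) fires=8
i=14 t=16 v=5: → [16,18),[15,17); WM=16; [14,16) fires=8
i=15 t=12 v=5: DROP (t<16-2); WM=16
i=16 t=19 v=8: → [19,21),[18,20); WM=19; [15,17) fires=6 [16,18) fires=5
i=17 t=20 v=2: → [20,22),[19,21); WM=20; [18,20) fires=8
i=18 t=15 v=5: DROP (t<20-2); WM=20

[1,3)=2 [2,4)=6 [3,5)=6 [5,7)=5 [6,8)=9 [7,9)=9 [8,10)=8 [9,11)=8 [10,12)=3 [12,14)=8 [13,15)=8 [14,16)=8 [15,17)=6 [16,18)=5 [18,20)=8 [19,21)=8 [20,22)=2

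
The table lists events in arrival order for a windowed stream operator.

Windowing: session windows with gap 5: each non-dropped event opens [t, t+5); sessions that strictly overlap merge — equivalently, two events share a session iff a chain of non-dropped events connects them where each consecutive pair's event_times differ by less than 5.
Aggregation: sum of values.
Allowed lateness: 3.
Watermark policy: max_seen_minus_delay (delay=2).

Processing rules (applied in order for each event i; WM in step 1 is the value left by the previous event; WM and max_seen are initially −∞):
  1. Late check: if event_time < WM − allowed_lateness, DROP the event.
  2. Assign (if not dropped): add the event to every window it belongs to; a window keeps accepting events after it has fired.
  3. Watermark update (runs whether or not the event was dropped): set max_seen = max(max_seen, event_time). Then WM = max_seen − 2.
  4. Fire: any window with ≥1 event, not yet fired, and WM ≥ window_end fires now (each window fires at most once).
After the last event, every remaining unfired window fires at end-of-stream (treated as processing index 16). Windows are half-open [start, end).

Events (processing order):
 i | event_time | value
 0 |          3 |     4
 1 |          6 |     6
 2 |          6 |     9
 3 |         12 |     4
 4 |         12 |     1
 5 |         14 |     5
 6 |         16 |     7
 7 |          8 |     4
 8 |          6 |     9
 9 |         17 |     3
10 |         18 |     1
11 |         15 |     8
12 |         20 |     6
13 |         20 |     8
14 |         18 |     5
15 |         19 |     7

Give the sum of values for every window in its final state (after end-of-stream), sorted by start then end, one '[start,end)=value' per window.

[3,11)=19 [12,25)=55

i=0 t=3 v=4: → [3,8); WM=1
i=1 t=6 v=6: → [3,11); WM=4
i=2 t=6 v=9: → [3,11); WM=4
i=3 t=12 v=4: → [12,17); WM=10
i=4 t=12 v=1: → [12,17); WM=10
i=5 t=14 v=5: → [12,19); WM=12
i=6 t=16 v=7: → [12,21); WM=14
i=7 t=8 v=4: DROP (t<14-3); WM=14
i=8 t=6 v=9: DROP (t<14-3); WM=14
i=9 t=17 v=3: → [12,22); WM=15
i=10 t=18 v=1: → [12,23); WM=16
i=11 t=15 v=8: → [12,23); WM=16
i=12 t=20 v=6: → [12,25); WM=18
i=13 t=20 v=8: → [12,25); WM=18
i=14 t=18 v=5: → [12,25); WM=18
i=15 t=19 v=7: → [12,25); WM=18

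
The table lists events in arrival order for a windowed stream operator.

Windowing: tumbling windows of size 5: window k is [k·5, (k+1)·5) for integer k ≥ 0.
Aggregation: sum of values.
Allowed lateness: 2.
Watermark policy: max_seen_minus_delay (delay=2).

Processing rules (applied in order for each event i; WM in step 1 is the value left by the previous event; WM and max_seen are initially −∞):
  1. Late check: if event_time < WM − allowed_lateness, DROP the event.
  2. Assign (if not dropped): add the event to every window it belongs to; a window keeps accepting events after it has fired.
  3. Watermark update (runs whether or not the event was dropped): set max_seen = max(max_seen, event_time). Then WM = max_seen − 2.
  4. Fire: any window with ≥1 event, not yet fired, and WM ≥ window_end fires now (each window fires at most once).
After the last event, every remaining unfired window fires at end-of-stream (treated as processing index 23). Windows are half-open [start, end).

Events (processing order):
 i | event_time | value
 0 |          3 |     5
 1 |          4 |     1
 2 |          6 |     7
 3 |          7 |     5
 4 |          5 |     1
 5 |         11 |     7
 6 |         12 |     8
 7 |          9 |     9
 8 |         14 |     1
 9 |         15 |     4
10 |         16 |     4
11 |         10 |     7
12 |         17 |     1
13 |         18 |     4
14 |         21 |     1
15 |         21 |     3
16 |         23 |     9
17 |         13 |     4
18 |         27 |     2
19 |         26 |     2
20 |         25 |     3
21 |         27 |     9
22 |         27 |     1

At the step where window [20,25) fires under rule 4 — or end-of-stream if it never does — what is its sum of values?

13

i=0 t=3 v=5: → [0,5); WM=1
i=1 t=4 v=1: → [0,5); WM=2
i=2 t=6 v=7: → [5,10); WM=4
i=3 t=7 v=5: → [5,10); WM=5; [0,5) fires=6
i=4 t=5 v=1: → [5,10); WM=5
i=5 t=11 v=7: → [10,15); WM=9
i=6 t=12 v=8: → [10,15); WM=10; [5,10) fires=13
i=7 t=9 v=9: → [5,10); WM=10
i=8 t=14 v=1: → [10,15); WM=12
i=9 t=15 v=4: → [15,20); WM=13
i=10 t=16 v=4: → [15,20); WM=14
i=11 t=10 v=7: DROP (t<14-2); WM=14
i=12 t=17 v=1: → [15,20); WM=15; [10,15) fires=16
i=13 t=18 v=4: → [15,20); WM=16
i=14 t=21 v=1: → [20,25); WM=19
i=15 t=21 v=3: → [20,25); WM=19
i=16 t=23 v=9: → [20,25); WM=21; [15,20) fires=13
i=17 t=13 v=4: DROP (t<21-2); WM=21
i=18 t=27 v=2: → [25,30); WM=25; [20,25) fires=13
i=19 t=26 v=2: → [25,30); WM=25
i=20 t=25 v=3: → [25,30); WM=25
i=21 t=27 v=9: → [25,30); WM=25
i=22 t=27 v=1: → [25,30); WM=25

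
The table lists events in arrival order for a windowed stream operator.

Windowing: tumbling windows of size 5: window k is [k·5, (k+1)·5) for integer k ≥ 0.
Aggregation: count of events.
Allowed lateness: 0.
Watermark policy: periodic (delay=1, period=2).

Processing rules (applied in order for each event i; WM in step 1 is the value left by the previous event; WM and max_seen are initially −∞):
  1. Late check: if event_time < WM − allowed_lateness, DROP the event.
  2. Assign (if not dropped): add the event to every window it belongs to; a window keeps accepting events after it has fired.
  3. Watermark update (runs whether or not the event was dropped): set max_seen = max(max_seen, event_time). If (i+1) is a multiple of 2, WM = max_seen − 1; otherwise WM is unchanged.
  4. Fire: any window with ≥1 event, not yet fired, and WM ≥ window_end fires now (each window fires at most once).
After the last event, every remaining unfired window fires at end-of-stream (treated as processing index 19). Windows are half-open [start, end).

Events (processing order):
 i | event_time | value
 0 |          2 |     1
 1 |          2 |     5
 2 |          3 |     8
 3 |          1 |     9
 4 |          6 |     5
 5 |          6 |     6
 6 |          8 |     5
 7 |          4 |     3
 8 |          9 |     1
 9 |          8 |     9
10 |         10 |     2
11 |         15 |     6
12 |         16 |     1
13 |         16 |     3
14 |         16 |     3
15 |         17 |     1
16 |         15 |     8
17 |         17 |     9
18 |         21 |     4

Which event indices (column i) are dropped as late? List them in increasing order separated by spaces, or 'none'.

i=0 t=2 v=1: → [0,5); WM=−∞
i=1 t=2 v=5: → [0,5); WM=1
i=2 t=3 v=8: → [0,5); WM=1
i=3 t=1 v=9: → [0,5); WM=2
i=4 t=6 v=5: → [5,10); WM=2
i=5 t=6 v=6: → [5,10); WM=5; [0,5) fires=4
i=6 t=8 v=5: → [5,10); WM=5
i=7 t=4 v=3: DROP (t<5-0); WM=7
i=8 t=9 v=1: → [5,10); WM=7
i=9 t=8 v=9: → [5,10); WM=8
i=10 t=10 v=2: → [10,15); WM=8
i=11 t=15 v=6: → [15,20); WM=14; [5,10) fires=5
i=12 t=16 v=1: → [15,20); WM=14
i=13 t=16 v=3: → [15,20); WM=15; [10,15) fires=1
i=14 t=16 v=3: → [15,20); WM=15
i=15 t=17 v=1: → [15,20); WM=16
i=16 t=15 v=8: DROP (t<16-0); WM=16
i=17 t=17 v=9: → [15,20); WM=16
i=18 t=21 v=4: → [20,25); WM=16

7 16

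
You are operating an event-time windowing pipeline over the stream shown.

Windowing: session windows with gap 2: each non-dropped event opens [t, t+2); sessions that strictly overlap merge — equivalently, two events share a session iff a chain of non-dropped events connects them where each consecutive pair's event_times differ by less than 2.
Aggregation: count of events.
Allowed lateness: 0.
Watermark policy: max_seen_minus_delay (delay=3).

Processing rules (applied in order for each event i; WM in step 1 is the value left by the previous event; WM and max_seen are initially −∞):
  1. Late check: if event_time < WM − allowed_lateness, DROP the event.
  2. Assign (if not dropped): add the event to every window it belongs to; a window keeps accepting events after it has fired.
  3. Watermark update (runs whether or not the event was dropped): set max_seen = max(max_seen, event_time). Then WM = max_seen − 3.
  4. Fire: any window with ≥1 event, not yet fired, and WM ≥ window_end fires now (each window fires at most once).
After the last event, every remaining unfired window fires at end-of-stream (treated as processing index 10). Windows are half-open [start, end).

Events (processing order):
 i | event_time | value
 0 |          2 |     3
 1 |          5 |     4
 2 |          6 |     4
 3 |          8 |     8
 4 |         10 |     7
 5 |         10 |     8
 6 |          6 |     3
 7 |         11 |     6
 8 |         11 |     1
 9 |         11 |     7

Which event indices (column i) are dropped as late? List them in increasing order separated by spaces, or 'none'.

i=0 t=2 v=3: → [2,4); WM=-1
i=1 t=5 v=4: → [5,7); WM=2
i=2 t=6 v=4: → [5,8); WM=3
i=3 t=8 v=8: → [8,10); WM=5
i=4 t=10 v=7: → [10,12); WM=7
i=5 t=10 v=8: → [10,12); WM=7
i=6 t=6 v=3: DROP (t<7-0); WM=7
i=7 t=11 v=6: → [10,13); WM=8
i=8 t=11 v=1: → [10,13); WM=8
i=9 t=11 v=7: → [10,13); WM=8

6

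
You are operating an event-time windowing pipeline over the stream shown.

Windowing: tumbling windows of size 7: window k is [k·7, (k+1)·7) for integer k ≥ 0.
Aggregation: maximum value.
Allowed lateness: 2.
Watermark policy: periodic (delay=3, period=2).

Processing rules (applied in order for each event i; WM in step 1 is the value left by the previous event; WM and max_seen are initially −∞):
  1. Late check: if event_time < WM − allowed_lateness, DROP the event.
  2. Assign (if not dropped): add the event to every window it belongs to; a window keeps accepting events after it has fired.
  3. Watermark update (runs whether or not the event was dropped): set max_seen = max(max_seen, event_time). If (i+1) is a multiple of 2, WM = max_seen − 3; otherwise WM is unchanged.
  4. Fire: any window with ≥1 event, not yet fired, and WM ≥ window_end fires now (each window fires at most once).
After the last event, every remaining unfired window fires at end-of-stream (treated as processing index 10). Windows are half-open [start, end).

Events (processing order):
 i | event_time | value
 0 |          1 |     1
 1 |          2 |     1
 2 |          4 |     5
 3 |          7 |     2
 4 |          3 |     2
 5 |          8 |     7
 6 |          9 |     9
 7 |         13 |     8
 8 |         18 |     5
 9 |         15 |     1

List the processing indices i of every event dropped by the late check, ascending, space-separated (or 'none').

none

i=0 t=1 v=1: → [0,7); WM=−∞
i=1 t=2 v=1: → [0,7); WM=-1
i=2 t=4 v=5: → [0,7); WM=-1
i=3 t=7 v=2: → [7,14); WM=4
i=4 t=3 v=2: → [0,7); WM=4
i=5 t=8 v=7: → [7,14); WM=5
i=6 t=9 v=9: → [7,14); WM=5
i=7 t=13 v=8: → [7,14); WM=10; [0,7) fires=5
i=8 t=18 v=5: → [14,21); WM=10
i=9 t=15 v=1: → [14,21); WM=15; [7,14) fires=9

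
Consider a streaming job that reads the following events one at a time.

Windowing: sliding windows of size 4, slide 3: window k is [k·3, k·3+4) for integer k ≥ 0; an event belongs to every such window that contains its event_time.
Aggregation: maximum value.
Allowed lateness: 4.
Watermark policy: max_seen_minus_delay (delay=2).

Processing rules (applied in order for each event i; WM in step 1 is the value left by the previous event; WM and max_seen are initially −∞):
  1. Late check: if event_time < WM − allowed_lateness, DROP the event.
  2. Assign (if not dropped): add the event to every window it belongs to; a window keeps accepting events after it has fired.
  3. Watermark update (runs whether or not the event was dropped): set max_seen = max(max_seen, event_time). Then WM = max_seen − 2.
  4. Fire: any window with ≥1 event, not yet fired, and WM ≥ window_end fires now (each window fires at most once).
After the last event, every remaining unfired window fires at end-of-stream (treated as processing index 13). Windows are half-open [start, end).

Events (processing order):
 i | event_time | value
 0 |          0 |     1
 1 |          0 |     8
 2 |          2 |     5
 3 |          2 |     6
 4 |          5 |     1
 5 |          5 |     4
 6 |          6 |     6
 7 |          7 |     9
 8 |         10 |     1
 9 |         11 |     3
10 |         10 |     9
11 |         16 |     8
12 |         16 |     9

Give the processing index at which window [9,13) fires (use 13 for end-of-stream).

i=0 t=0 v=1: → [0,4); WM=-2
i=1 t=0 v=8: → [0,4); WM=-2
i=2 t=2 v=5: → [0,4); WM=0
i=3 t=2 v=6: → [0,4); WM=0
i=4 t=5 v=1: → [3,7); WM=3
i=5 t=5 v=4: → [3,7); WM=3
i=6 t=6 v=6: → [6,10),[3,7); WM=4; [0,4) fires=8
i=7 t=7 v=9: → [6,10); WM=5
i=8 t=10 v=1: → [9,13); WM=8; [3,7) fires=6
i=9 t=11 v=3: → [9,13); WM=9
i=10 t=10 v=9: → [9,13); WM=9
i=11 t=16 v=8: → [15,19); WM=14; [6,10) fires=9 [9,13) fires=9
i=12 t=16 v=9: → [15,19); WM=14

11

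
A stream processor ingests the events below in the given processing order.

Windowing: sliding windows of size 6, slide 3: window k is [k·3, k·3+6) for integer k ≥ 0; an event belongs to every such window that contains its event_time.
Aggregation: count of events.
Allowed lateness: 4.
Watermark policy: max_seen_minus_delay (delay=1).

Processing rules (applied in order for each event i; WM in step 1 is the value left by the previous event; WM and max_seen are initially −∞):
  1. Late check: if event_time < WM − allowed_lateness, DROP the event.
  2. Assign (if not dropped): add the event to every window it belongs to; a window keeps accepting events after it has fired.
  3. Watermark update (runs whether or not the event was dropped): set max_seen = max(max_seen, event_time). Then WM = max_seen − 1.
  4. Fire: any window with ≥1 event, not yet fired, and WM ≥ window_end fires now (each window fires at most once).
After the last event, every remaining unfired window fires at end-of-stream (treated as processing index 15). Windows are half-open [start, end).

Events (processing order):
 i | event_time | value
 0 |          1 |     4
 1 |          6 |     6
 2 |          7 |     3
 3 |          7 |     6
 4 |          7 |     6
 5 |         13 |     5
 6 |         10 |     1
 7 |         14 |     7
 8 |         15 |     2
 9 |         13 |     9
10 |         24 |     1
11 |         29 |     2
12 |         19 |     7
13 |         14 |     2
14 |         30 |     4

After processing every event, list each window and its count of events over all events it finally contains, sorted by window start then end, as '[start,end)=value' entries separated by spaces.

[0,6)=1 [3,9)=4 [6,12)=5 [9,15)=4 [12,18)=4 [15,21)=1 [21,27)=1 [24,30)=2 [27,33)=2 [30,36)=1

i=0 t=1 v=4: → [0,6); WM=0
i=1 t=6 v=6: → [6,12),[3,9); WM=5
i=2 t=7 v=3: → [6,12),[3,9); WM=6; [0,6) fires=1
i=3 t=7 v=6: → [6,12),[3,9); WM=6
i=4 t=7 v=6: → [6,12),[3,9); WM=6
i=5 t=13 v=5: → [12,18),[9,15); WM=12; [3,9) fires=4 [6,12) fires=4
i=6 t=10 v=1: → [9,15),[6,12); WM=12
i=7 t=14 v=7: → [12,18),[9,15); WM=13
i=8 t=15 v=2: → [15,21),[12,18); WM=14
i=9 t=13 v=9: → [12,18),[9,15); WM=14
i=10 t=24 v=1: → [24,30),[21,27); WM=23; [9,15) fires=4 [12,18) fires=4 [15,21) fires=1
i=11 t=29 v=2: → [27,33),[24,30); WM=28; [21,27) fires=1
i=12 t=19 v=7: DROP (t<28-4); WM=28
i=13 t=14 v=2: DROP (t<28-4); WM=28
i=14 t=30 v=4: → [30,36),[27,33); WM=29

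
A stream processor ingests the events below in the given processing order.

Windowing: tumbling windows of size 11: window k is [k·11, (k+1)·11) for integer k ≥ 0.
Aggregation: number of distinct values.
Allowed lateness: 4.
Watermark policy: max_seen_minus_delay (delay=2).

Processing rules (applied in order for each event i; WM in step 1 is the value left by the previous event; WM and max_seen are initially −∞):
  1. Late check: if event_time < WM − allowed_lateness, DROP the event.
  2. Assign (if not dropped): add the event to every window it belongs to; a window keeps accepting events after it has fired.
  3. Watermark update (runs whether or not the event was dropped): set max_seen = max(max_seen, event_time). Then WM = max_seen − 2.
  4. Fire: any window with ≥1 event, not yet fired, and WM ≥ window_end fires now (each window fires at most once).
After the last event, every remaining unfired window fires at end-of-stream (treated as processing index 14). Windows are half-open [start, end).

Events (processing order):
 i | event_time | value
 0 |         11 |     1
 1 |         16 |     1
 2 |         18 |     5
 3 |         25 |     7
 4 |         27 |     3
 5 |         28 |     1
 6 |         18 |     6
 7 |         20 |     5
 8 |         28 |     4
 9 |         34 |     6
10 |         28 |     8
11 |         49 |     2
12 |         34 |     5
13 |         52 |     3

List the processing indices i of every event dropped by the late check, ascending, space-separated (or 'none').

6 7 12

i=0 t=11 v=1: → [11,22); WM=9
i=1 t=16 v=1: → [11,22); WM=14
i=2 t=18 v=5: → [11,22); WM=16
i=3 t=25 v=7: → [22,33); WM=23; [11,22) fires=2
i=4 t=27 v=3: → [22,33); WM=25
i=5 t=28 v=1: → [22,33); WM=26
i=6 t=18 v=6: DROP (t<26-4); WM=26
i=7 t=20 v=5: DROP (t<26-4); WM=26
i=8 t=28 v=4: → [22,33); WM=26
i=9 t=34 v=6: → [33,44); WM=32
i=10 t=28 v=8: → [22,33); WM=32
i=11 t=49 v=2: → [44,55); WM=47; [22,33) fires=5 [33,44) fires=1
i=12 t=34 v=5: DROP (t<47-4); WM=47
i=13 t=52 v=3: → [44,55); WM=50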